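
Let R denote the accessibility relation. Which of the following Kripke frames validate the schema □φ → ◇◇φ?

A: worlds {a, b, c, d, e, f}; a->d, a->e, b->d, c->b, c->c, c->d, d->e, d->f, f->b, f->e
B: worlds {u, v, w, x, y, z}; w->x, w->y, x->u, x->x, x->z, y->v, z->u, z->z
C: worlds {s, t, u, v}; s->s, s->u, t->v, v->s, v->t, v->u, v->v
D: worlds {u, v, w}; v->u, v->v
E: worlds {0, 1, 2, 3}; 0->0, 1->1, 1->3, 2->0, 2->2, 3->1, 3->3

E

Frame correspondent (Sahlqvist): ∀x ∃w (xRw ∧ xR²w) — i.e. a generalized confluence (Geach) condition.
A: fails — at b but no w with bRw and bR²w.
B: fails — at u but no t with uRt and uR²t.
C: fails — at u but no w with uRw and uR²w.
D: fails — at u but no t with uRt and uR²t.
E: holds.
Valid on: E.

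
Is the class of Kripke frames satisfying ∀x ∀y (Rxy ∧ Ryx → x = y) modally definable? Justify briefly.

Not definable by any modal formula

If a class were modally definable it would be closed under surjective bounded morphisms (Goldblatt–Thomason).
The 6-cycle (worlds s,t,u,v,w,x with s→t→u→v→w→x→s) is antisymmetric. Sending even-indexed worlds to a and odd-indexed worlds to b is a surjective bounded morphism onto the two-world frame with a↔b, which is not antisymmetric.
So the class is not modally definable.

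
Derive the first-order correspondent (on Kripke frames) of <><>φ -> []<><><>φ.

This is a Sahlqvist (Geach-type) schema ◇^2□^0φ → □^1◇^3φ.
Minimal-valuation argument: fix x; take any y with xR^2y and any z with xR^1z. Set V(φ) to the set of worlds R-reachable from y in exactly 0 steps. Then □^0φ holds at y, so the antecedent holds at x; validity forces ◇^3φ at z, giving a w with zR^3w and yR^0w.
First-order correspondent: forall x forall y forall z ((x R^2 y & xRz) -> exists w (y = w & z R^3 w)).

forall x forall y forall z ((x R^2 y & xRz) -> exists w (y = w & z R^3 w))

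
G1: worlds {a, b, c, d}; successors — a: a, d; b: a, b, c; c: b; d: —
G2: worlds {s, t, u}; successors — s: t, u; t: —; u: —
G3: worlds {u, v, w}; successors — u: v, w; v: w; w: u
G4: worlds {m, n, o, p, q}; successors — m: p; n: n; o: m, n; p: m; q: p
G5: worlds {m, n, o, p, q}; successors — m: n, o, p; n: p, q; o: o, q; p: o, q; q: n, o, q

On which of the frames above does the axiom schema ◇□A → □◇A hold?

G5

Frame correspondent (Sahlqvist): ∀x ∀y ∀z (Rxy ∧ Rxz → ∃w (Ryw ∧ Rzw)) — i.e. convergence.
G1: fails — Raa and Rad but a and d have no common successor.
G2: fails — Rsu and Rsu but u and u have no common successor.
G3: fails — Ruv and Ruw but v and w have no common successor.
G4: fails — Rom and Ron but m and n have no common successor.
G5: satisfies the condition.
Valid on: G5.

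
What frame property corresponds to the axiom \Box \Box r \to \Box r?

density: \forall x \forall y (Rxy \to \exists z (Rxz \wedge Rzy))

Suppose □□r→□r is valid. Take Rxy and set V(r)={w : xR²w}. Then □□r at x, so □r at x, so r at y, i.e. ∃z(Rxz∧Rzy).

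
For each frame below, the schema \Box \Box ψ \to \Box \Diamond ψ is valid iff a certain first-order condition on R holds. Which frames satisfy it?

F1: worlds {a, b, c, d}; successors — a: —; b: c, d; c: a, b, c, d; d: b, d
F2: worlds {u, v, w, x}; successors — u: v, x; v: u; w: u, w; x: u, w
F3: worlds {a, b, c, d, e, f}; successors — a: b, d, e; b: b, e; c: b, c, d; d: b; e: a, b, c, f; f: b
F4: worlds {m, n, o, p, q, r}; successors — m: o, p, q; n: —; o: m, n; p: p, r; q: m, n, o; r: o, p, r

F2, F3

The schema corresponds to a generalized confluence (Geach) condition: \forall x \forall z (xRz \to \exists w (x R^2 w \wedge zRw)).
F1: fails — cRa but no w with cR²w and aRw.
F2: condition met.
F3: condition met.
F4: fails — oRn but no w with oR²w and nRw.
Valid on: F2, F3.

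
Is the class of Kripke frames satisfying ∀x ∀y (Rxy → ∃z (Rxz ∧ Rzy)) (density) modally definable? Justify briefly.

Definable; □□r → □r defines it

The condition is density. A defining modal formula is □□r → □r.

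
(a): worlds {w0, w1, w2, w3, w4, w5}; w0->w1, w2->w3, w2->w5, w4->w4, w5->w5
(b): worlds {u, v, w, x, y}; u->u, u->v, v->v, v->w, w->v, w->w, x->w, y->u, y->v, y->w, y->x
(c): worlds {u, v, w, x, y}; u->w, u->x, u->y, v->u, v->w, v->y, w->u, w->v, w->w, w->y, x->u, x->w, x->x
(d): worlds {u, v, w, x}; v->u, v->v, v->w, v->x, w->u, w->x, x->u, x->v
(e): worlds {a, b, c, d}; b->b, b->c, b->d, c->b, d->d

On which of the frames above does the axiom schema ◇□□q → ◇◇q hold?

(b), (e)

This is the axiom for a generalized confluence (Geach) condition; its first-order frame correspondent is ∀x ∀y (xRy → ∃w (yR²w ∧ xR²w)).
(a): fails — w0Rw1 but no w with w1R²w and w0R²w.
(b): satisfies the condition.
(c): fails — uRy but no t with yR²t and uR²t.
(d): fails — vRu but no t with uR²t and vR²t.
(e): satisfies the condition.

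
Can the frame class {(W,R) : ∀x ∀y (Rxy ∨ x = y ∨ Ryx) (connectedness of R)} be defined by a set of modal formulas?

Not modally definable

Modal frame validity is preserved under disjoint unions.
Take 2 disjoint single-world reflexive frames: each is trivially connected, but their disjoint union has 2 worlds with no edge between distinct components, so it is not connected.
So no modal formula (or set of formulas) defines exactly the connected frames.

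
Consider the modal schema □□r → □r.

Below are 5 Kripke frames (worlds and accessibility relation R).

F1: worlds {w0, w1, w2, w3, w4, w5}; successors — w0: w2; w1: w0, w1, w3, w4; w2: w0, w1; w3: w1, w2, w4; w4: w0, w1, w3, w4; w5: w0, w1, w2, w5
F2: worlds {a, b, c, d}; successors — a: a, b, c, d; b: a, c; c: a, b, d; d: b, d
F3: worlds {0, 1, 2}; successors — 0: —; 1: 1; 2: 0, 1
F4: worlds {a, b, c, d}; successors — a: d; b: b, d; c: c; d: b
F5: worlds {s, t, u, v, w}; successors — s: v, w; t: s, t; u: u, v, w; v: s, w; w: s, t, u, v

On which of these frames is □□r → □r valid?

The schema corresponds to density: ∀x ∀y (Rxy → ∃z (Rxz ∧ Rzy)).
F1: fails — Rw3w2 but no z with Rw3z and Rzw2.
F2: holds.
F3: fails — R20 but no z with R2z and Rz0.
F4: fails — Rad but no z with Raz and Rzd.
F5: holds.
Valid on: F2, F5.

F2, F5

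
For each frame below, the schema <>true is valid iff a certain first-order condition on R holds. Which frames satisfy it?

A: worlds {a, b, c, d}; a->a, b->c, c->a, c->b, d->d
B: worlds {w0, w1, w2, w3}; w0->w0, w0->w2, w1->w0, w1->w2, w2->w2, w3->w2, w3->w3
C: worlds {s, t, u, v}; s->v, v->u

A, B

Frame correspondent (Sahlqvist): forall x exists y Rxy — i.e. seriality.
A: condition met.
B: condition met.
C: fails — world t has no successor.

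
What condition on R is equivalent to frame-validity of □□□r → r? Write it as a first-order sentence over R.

∀x ∃w (xR³w ∧ x = w)

This is a Sahlqvist (Geach-type) schema ◇^0□^3r → □^0◇^0r.
First-order correspondent: ∀x ∃w (xR³w ∧ x = w).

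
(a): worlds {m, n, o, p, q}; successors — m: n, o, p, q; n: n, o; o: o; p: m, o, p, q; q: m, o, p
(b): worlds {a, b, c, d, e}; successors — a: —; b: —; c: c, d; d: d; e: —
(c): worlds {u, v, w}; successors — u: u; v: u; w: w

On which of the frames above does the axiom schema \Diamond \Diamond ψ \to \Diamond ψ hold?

Frame correspondent (Sahlqvist): \forall x \forall y \forall z (Rxy \wedge Ryz \to Rxz) — i.e. transitivity.
(a): fails — Rpm and Rmn but not Rpn.
(b): condition met.
(c): condition met.
Valid on: (b), (c).

(b), (c)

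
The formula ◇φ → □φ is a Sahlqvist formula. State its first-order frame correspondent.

Suppose ◇φ→□φ is valid. Take Rxy, Rxz and set V(φ)={y}. Then ◇φ at x, so □φ at x, so φ at z, i.e. z=y.

partial functionality: ∀x ∀y ∀z (Rxy ∧ Rxz → y = z)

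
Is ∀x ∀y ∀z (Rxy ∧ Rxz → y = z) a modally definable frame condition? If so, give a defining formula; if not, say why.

Yes: it is partial functionality, defined by the CD schema ◇q → □q.
Suppose ◇q→□q is valid. Take Rxy, Rxz and set V(q)={y}. Then ◇q at x, so □q at x, so q at z, i.e. z=y.

Definable; ◇q → □q defines it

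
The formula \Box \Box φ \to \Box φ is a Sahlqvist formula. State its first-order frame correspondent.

Suppose □□φ→□φ is valid. Take Rxy and set V(φ)={w : xR²w}. Then □□φ at x, so □φ at x, so φ at y, i.e. ∃z(Rxz∧Rzy).

Density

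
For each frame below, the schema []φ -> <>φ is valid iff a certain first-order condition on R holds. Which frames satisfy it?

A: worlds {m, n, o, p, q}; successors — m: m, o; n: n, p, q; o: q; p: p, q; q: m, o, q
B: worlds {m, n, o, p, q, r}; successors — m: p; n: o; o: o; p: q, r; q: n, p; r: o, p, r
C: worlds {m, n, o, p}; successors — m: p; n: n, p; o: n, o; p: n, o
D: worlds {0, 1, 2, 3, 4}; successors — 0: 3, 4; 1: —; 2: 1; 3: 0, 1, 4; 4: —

The schema corresponds to seriality: forall x exists y Rxy.
A: satisfies the condition.
B: satisfies the condition.
C: satisfies the condition.
D: fails — world 1 has no successor.

A, B, C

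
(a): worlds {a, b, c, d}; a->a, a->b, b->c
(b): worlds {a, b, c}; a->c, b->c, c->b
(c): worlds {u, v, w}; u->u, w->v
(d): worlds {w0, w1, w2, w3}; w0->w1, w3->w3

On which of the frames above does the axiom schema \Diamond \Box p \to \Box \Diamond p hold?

(b)

The schema corresponds to convergence: \forall x \forall y \forall z (Rxy \wedge Rxz \to \exists w (Ryw \wedge Rzw)).
(a): fails — Raa and Rab but a and b have no common successor.
(b): condition met.
(c): fails — Rwv and Rwv but v and v have no common successor.
(d): fails — Rw0w1 and Rw0w1 but w1 and w1 have no common successor.
Valid on: (b).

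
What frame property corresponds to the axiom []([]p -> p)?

shift-reflexivity: forall x forall y (Rxy -> Ryy)

Suppose □(□p→p) is valid. Take Rxy and set V(p)={w : Ryw}. Then at y, □p holds; since □(□p→p) at x, □p→p at y, so p at y, i.e. Ryy.
Conversely, any frame satisfying forall x forall y (Rxy -> Ryy) validates the schema.
So the correspondent is shift-reflexivity.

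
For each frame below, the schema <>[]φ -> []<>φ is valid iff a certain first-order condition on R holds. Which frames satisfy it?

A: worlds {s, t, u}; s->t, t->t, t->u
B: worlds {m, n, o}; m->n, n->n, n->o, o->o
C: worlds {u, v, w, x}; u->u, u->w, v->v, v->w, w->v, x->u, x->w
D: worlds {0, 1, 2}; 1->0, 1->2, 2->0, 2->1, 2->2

This is the axiom for convergence; its first-order frame correspondent is forall x forall y forall z (Rxy & Rxz -> exists w (Ryw & Rzw)).
A: fails — Rtt and Rtu but t and u have no common successor.
B: holds.
C: fails — Ruw and Ruu but w and u have no common successor.
D: fails — R10 and R10 but 0 and 0 have no common successor.
Valid on: B.

B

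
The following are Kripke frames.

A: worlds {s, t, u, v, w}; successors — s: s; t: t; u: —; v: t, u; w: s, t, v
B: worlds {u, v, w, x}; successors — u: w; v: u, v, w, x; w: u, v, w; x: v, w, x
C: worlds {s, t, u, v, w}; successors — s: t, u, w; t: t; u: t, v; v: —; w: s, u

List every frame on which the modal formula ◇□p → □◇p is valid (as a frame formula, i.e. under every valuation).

B

Frame correspondent (Sahlqvist): ∀x ∀y ∀z (Rxy ∧ Rxz → ∃w (Ryw ∧ Rzw)) — i.e. convergence.
A: fails — Rvt and Rvu but t and u have no common successor.
B: holds.
C: fails — Rsw and Rsu but w and u have no common successor.
Valid on: B.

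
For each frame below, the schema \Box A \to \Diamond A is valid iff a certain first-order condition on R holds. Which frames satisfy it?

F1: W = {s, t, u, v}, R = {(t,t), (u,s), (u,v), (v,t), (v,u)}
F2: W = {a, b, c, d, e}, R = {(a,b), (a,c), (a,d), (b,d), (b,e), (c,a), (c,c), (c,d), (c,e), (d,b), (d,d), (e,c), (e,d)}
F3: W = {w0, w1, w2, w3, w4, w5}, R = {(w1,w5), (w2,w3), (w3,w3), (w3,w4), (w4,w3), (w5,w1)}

The schema corresponds to seriality: \forall x \exists y Rxy.
F1: fails — world s has no successor.
F2: condition met.
F3: fails — world w0 has no successor.

F2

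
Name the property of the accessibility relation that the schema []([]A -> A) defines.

shift-reflexivity

This is the T□ axiom.
It corresponds to shift-reflexivity: forall x forall y (Rxy -> Ryy).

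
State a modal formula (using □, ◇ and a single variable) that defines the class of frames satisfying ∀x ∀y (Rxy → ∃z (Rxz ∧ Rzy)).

The condition is density. The C4 schema □□s → □s defines it.

□□s → □s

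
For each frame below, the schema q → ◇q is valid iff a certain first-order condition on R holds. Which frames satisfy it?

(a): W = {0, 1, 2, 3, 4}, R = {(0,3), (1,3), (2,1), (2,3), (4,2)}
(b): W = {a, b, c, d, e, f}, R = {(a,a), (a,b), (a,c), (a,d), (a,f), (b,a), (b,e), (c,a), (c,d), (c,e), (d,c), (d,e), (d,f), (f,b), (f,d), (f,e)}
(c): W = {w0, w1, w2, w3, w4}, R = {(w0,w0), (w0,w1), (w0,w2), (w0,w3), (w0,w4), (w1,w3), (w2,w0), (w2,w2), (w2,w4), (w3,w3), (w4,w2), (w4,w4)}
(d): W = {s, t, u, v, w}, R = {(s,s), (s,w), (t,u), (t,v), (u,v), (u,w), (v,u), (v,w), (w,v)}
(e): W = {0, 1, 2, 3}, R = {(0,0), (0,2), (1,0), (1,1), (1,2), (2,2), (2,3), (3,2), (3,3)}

(e)

The schema corresponds to reflexivity: ∀x Rxx.
(a): fails — world 0 does not see itself.
(b): fails — world b does not see itself.
(c): fails — world w1 does not see itself.
(d): fails — world t does not see itself.
(e): holds.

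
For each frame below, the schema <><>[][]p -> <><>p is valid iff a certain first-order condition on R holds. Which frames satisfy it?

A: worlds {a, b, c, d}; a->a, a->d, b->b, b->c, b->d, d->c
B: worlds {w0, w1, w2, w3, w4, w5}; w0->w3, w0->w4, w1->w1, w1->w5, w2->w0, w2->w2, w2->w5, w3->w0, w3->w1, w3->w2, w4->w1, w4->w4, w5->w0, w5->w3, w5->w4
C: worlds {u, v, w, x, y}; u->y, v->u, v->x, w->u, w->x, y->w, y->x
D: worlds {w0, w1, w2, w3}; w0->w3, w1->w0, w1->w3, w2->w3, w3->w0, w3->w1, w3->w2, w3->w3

B, D

The schema corresponds to a generalized confluence (Geach) condition: forall x forall y (x R^2 y -> exists w (y R^2 w & x R^2 w)).
A: fails — aR²c but no w with cR²w and aR²w.
B: condition met.
C: fails — uR²w but no t with wR²t and uR²t.
D: condition met.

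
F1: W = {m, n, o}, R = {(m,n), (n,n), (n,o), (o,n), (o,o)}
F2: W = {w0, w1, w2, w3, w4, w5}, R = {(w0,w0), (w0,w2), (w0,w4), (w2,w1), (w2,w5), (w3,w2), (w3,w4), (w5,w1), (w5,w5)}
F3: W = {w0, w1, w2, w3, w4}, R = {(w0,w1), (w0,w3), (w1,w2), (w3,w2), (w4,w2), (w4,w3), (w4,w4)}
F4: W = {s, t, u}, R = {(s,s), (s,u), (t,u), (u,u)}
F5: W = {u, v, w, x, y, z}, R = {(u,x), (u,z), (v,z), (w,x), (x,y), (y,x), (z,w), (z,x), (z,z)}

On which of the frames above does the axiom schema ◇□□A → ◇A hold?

F1, F4

The schema corresponds to a generalized confluence (Geach) condition: ∀x ∀y (xRy → ∃w (yR²w ∧ xRw)).
F1: holds.
F2: fails — w0Rw2 but no w with w2R²w and w0Rw.
F3: fails — w0Rw1 but no w with w1R²w and w0Rw.
F4: holds.
F5: fails — zRw but no t with wR²t and zRt.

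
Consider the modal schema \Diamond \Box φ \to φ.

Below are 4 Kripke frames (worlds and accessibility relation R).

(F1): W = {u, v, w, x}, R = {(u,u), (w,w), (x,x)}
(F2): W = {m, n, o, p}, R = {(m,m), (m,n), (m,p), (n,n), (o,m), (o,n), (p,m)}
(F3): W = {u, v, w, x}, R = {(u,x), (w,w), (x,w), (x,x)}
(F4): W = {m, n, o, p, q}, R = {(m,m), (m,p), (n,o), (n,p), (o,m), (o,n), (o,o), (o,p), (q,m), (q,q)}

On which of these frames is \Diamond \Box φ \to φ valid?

(F1)

This is the axiom for symmetry; its first-order frame correspondent is \forall x \forall y (Rxy \to Ryx).
(F1): satisfies the condition.
(F2): fails — Rom but not Rmo.
(F3): fails — Rxw but not Rwx.
(F4): fails — Rom but not Rmo.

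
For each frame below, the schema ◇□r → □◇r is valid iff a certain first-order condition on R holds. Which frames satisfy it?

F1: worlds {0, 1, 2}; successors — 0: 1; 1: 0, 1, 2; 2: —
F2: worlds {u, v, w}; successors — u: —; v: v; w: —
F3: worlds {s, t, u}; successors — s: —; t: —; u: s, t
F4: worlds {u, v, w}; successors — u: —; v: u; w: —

This is the axiom for convergence; its first-order frame correspondent is ∀x ∀y ∀z (Rxy ∧ Rxz → ∃w (Ryw ∧ Rzw)).
F1: fails — R12 and R12 but 2 and 2 have no common successor.
F2: satisfies the condition.
F3: fails — Rus and Rus but s and s have no common successor.
F4: fails — Rvu and Rvu but u and u have no common successor.

F2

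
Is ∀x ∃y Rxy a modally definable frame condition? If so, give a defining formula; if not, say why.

Definable; □p → ◇p defines it

The condition is seriality. A defining modal formula is □p → ◇p.
Suppose □p→◇p is valid. At any x set V(p)=W. Then □p at x, so ◇p at x, so x has a successor.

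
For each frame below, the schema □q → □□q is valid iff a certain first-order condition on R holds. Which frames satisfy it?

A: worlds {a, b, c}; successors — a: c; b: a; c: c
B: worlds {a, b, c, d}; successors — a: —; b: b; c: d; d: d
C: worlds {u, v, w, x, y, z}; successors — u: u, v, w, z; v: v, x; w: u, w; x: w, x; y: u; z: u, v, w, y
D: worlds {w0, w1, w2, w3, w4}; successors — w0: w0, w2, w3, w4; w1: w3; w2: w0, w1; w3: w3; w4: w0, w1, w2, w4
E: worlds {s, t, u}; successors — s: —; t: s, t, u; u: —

B, E

Frame correspondent (Sahlqvist): ∀x ∀y ∀z (Rxy ∧ Ryz → Rxz) — i.e. transitivity.
A: fails — Rba and Rac but not Rbc.
B: holds.
C: fails — Ruv and Rvx but not Rux.
D: fails — Rw0w4 and Rw4w1 but not Rw0w1.
E: holds.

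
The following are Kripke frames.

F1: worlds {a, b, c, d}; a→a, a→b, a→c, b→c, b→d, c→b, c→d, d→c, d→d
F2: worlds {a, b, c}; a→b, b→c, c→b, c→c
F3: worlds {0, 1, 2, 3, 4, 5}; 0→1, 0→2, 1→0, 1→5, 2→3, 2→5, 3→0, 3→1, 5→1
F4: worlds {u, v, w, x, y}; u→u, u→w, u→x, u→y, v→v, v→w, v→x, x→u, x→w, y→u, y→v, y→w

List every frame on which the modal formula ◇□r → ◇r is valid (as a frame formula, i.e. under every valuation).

The schema corresponds to a generalized confluence (Geach) condition: ∀x ∀y (xRy → ∃w (yRw ∧ xRw)).
F1: satisfies the condition.
F2: fails — aRb but no w with bRw and aRw.
F3: fails — 0R1 but no w with 1Rw and 0Rw.
F4: fails — uRw but no t with wRt and uRt.
Valid on: F1.

F1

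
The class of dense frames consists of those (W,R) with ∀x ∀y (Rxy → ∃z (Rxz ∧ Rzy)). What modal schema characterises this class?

□□r → □r

The condition is density. The C4 schema □□r → □r defines it.
Suppose □□r→□r is valid. Take Rxy and set V(r)={w : xR²w}. Then □□r at x, so □r at x, so r at y, i.e. ∃z(Rxz∧Rzy).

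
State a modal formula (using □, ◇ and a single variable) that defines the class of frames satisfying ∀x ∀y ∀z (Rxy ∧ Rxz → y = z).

◇p → □p

A defining formula is ◇p → □p (the CD axiom).
Suppose ◇p→□p is valid. Take Rxy, Rxz and set V(p)={y}. Then ◇p at x, so □p at x, so p at z, i.e. z=y.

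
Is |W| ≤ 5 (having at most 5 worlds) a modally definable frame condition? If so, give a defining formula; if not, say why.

No — not modally definable

Modal frame validity is preserved under disjoint unions.
Any modal formula valid on each of 6 disjoint one-world frames is valid on their disjoint union (validity is preserved under disjoint unions). Each one-world frame has |W|=1≤5, but the union has |W|=6.
Hence having at most 5 worlds is not modally definable.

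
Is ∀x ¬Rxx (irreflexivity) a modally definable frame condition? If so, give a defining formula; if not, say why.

Not definable by any modal formula

If a class were modally definable it would be closed under surjective bounded morphisms (Goldblatt–Thomason).
The 2-cycle (worlds s,t with s→t→s) is irreflexive, and the map sending every world to a single reflexive point • is a surjective bounded morphism (forth: every edge maps to (•,•); back: every world has a successor). So any modal formula valid on the 2-cycle is also valid on the reflexive point, which is not irreflexive.
So the class is not modally definable.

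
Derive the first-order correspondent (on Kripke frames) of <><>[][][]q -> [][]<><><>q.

This is a Sahlqvist (Geach-type) schema ◇^2□^3q → □^2◇^3q.
First-order correspondent: forall x forall y forall z ((x R^2 y & x R^2 z) -> exists w (y R^3 w & z R^3 w)).

forall x forall y forall z ((x R^2 y & x R^2 z) -> exists w (y R^3 w & z R^3 w))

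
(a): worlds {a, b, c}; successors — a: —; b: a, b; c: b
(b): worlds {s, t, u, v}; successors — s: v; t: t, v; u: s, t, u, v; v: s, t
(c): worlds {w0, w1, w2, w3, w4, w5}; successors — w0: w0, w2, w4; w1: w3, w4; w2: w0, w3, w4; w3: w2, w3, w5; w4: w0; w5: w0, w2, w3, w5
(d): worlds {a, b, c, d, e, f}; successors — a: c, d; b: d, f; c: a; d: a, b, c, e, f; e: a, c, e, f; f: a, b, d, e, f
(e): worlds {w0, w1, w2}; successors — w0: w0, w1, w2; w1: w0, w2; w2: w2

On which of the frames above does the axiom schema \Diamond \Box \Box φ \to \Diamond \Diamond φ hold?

(b), (c), (d), (e)

Frame correspondent (Sahlqvist): \forall x \forall y (xRy \to \exists w (y R^2 w \wedge x R^2 w)) — i.e. a generalized confluence (Geach) condition.
(a): fails — bRa but no w with aR²w and bR²w.
(b): ✓.
(c): ✓.
(d): ✓.
(e): ✓.
Valid on: (b), (c), (d), (e).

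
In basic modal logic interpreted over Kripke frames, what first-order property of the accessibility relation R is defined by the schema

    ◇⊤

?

◇⊤ holds at w iff w has a successor, so frame-validity of ◇⊤ is exactly seriality. Equivalently via □A → ◇A:
Suppose □A→◇A is valid. At any x set V(A)=W. Then □A at x, so ◇A at x, so x has a successor.

seriality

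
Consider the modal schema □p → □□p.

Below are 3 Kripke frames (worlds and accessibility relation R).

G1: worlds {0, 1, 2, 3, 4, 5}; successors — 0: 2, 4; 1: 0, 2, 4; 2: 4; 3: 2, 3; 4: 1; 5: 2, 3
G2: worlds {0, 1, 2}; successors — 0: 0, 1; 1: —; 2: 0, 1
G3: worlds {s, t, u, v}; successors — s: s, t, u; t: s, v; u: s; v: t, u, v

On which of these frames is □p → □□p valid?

G2

Frame correspondent (Sahlqvist): ∀x ∀y ∀z (Rxy ∧ Ryz → Rxz) — i.e. transitivity.
G1: fails — R32 and R24 but not R34.
G2: satisfies the condition.
G3: fails — Rtv and Rvt but not Rtt.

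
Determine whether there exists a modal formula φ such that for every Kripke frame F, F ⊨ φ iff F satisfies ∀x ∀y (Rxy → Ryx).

Yes: it is symmetry, defined by the B schema r → □◇r.
Suppose r→□◇r is valid. Take Rxy and set V(r)={x}. Then r at x, so □◇r at x, so ◇r at y, so some z with Ryz has r; z=x, i.e. Ryx.

Definable; r → □◇r defines it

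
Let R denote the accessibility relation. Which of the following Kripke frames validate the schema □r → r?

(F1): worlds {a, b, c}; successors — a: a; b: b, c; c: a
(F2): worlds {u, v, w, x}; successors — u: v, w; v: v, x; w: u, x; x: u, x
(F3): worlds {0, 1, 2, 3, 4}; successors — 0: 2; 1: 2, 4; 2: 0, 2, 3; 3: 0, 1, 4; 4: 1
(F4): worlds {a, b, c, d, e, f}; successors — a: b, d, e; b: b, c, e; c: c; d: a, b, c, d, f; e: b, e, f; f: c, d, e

none

This is the axiom for reflexivity; its first-order frame correspondent is ∀x Rxx.
(F1): fails — world c does not see itself.
(F2): fails — world u does not see itself.
(F3): fails — world 0 does not see itself.
(F4): fails — world a does not see itself.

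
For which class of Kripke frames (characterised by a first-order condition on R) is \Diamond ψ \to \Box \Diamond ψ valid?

This is the 5 axiom.
Its frame correspondent is the Euclidean property — \forall x \forall y \forall z (Rxy \wedge Rxz \to Ryz).

the Euclidean property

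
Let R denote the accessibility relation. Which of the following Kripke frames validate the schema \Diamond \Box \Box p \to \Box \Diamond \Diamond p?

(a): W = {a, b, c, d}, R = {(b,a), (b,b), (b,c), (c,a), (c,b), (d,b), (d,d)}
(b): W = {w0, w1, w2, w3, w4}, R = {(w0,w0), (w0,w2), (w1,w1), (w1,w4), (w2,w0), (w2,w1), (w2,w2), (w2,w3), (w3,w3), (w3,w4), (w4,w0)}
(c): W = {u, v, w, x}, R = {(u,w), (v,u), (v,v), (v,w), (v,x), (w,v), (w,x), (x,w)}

This is the axiom for a generalized confluence (Geach) condition; its first-order frame correspondent is \forall x \forall y \forall z ((xRy \wedge xRz) \to \exists w (y R^2 w \wedge z R^2 w)).
(a): fails — bRa, bRa but no w with aR²w and aR²w.
(b): satisfies the condition.
(c): satisfies the condition.

(b), (c)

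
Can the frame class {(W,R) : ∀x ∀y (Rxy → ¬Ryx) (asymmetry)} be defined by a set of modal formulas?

No — not modally definable

If a class were modally definable it would be closed under surjective bounded morphisms (Goldblatt–Thomason).
The 4-cycle (worlds s,t,u,v with s→t→u→v→s) is asymmetric. Mapping every world to a single reflexive point • is a surjective bounded morphism, and the reflexive point is not asymmetric (R•• but asymmetry requires ¬R••).
Hence asymmetry is not modally definable.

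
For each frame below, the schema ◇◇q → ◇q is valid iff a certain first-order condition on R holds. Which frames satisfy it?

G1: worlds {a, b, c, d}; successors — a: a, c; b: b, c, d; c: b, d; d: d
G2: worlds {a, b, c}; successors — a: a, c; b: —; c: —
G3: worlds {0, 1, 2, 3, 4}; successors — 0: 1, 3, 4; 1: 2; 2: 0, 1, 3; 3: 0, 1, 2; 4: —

The schema corresponds to a generalized confluence (Geach) condition: ∀x ∀y (xR²y → ∃w (y = w ∧ xRw)).
G1: fails — aR²b but no w with b=w and aRw.
G2: holds.
G3: fails — 0R²0 but no w with 0=w and 0Rw.
Valid on: G2.

G2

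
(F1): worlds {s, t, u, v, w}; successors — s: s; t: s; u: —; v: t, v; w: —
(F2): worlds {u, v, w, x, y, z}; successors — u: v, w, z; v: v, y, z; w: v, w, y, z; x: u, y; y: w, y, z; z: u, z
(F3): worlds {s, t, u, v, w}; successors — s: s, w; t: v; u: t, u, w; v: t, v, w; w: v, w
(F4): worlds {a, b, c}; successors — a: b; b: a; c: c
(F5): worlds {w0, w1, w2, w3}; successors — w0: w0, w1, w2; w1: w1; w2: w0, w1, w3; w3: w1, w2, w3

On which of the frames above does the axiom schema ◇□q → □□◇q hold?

(F2), (F5)

Frame correspondent (Sahlqvist): ∀x ∀y ∀z ((xRy ∧ xR²z) → ∃w (yRw ∧ zRw)) — i.e. a generalized confluence (Geach) condition.
(F1): fails — vRt, vR²v but no w* with tRw* and vRw*.
(F2): condition met.
(F3): fails — uRt, uR²u but no w* with tRw* and uRw*.
(F4): fails — aRb, aR²a but no w with bRw and aRw.
(F5): condition met.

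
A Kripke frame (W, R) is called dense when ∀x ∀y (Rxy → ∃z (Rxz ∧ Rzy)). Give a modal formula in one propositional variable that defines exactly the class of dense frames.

A defining formula is □□q → □q (the C4 axiom).
Suppose □□q→□q is valid. Take Rxy and set V(q)={w : xR²w}. Then □□q at x, so □q at x, so q at y, i.e. ∃z(Rxz∧Rzy).

□□q → □q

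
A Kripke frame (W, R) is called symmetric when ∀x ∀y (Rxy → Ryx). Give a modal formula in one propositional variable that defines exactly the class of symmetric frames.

The condition is symmetry. The B schema q → □◇q defines it.
Suppose q→□◇q is valid. Take Rxy and set V(q)={x}. Then q at x, so □◇q at x, so ◇q at y, so some z with Ryz has q; z=x, i.e. Ryx.

q → □◇q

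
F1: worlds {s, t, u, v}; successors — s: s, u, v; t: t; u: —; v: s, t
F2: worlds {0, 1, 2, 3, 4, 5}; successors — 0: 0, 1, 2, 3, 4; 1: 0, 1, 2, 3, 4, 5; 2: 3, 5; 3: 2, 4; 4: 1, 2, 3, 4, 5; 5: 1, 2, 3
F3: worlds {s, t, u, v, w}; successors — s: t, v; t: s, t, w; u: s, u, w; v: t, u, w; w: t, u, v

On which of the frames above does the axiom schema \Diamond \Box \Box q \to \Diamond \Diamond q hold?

Frame correspondent (Sahlqvist): \forall x \forall y (xRy \to \exists w (y R^2 w \wedge x R^2 w)) — i.e. a generalized confluence (Geach) condition.
F1: fails — sRu but no w with uR²w and sR²w.
F2: holds.
F3: holds.

F2, F3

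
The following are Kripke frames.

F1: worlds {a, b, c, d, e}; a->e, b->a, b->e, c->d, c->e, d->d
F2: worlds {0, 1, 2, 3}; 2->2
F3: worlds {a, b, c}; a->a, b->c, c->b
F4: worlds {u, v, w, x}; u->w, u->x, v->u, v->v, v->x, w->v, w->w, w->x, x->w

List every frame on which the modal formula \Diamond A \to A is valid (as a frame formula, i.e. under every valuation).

The schema corresponds to a generalized confluence (Geach) condition: \forall x \forall y (xRy \to \exists w (y = w \wedge x = w)).
F1: fails — aRe but e ≠ a.
F2: condition met.
F3: fails — bRc but c ≠ b.
F4: fails — uRw but w ≠ u.

F2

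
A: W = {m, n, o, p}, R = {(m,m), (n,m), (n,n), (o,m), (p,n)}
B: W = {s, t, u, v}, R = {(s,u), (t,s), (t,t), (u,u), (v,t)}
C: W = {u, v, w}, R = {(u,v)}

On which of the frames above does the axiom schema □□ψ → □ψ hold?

A, B

This is the axiom for density; its first-order frame correspondent is ∀x ∀y (Rxy → ∃z (Rxz ∧ Rzy)).
A: satisfies the condition.
B: satisfies the condition.
C: fails — Ruv but no z with Ruz and Rzv.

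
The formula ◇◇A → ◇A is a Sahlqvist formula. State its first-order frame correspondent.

Replacing A by ¬A and contraposing gives the equivalent schema □A → □□A.
Suppose □A→□□A is valid. Take Rxy, Ryz and set V(A)={w : Rxw}. Then □A at x, so □□A at x, so □A at y, so A at z, i.e. Rxz.
Conversely, any frame satisfying ∀x ∀y ∀z (Rxy ∧ Ryz → Rxz) validates the schema.
So the correspondent is transitivity.

transitivity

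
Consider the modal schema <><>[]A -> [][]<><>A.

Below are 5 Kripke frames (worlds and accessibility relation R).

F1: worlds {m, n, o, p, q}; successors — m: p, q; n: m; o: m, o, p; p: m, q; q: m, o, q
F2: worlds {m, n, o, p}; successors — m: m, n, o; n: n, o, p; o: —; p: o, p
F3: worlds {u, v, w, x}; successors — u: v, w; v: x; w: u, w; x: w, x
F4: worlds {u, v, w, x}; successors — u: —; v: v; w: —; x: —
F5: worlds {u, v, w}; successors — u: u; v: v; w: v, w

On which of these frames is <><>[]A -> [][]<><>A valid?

Frame correspondent (Sahlqvist): forall x forall y forall z ((x R^2 y & x R^2 z) -> exists w (yRw & z R^2 w)) — i.e. a generalized confluence (Geach) condition.
F1: holds.
F2: fails — mR²m, mR²o but no w with mRw and oR²w.
F3: fails — wR²v, wR²w but no t with vRt and wR²t.
F4: holds.
F5: holds.
Valid on: F1, F4, F5.

F1, F4, F5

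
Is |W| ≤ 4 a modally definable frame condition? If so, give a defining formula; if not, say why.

Any modally definable frame class is closed under disjoint unions.
Any modal formula valid on each of 5 disjoint one-world frames is valid on their disjoint union (validity is preserved under disjoint unions). Each one-world frame has |W|=1≤4, but the union has |W|=5.
So no modal formula (or set of formulas) defines exactly the |W|≤4 frames.

Not definable by any modal formula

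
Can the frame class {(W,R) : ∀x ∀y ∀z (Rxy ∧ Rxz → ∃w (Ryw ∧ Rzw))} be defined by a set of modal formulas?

The condition is convergence. A defining modal formula is ◇□r → □◇r.
Suppose ◇□r→□◇r is valid. Take Rxy, Rxz and set V(r)={w : Ryw}. Then □r at y so ◇□r at x, so □◇r at x, so ◇r at z, giving w with Rzw and Ryw.

Yes — defined by ◇□r → □◇r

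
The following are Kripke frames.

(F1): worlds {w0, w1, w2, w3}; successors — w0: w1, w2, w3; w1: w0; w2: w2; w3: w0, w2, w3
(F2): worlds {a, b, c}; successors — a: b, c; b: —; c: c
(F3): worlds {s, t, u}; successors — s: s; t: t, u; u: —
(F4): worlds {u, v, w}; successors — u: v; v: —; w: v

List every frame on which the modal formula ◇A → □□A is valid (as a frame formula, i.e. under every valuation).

(F4)

Frame correspondent (Sahlqvist): ∀x ∀y ∀z ((xRy ∧ xR²z) → ∃w (y = w ∧ z = w)) — i.e. a generalized confluence (Geach) condition.
(F1): fails — w0Rw1, w0R²w0 but w1 ≠ w0.
(F2): fails — aRb, aR²c but b ≠ c.
(F3): fails — tRt, tR²u but t ≠ u.
(F4): ✓.
Valid on: (F4).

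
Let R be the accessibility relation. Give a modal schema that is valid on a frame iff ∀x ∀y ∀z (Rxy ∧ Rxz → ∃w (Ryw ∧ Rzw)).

A defining formula is ◇□p → □◇p (the .2 axiom).
Suppose ◇□p→□◇p is valid. Take Rxy, Rxz and set V(p)={w : Ryw}. Then □p at y so ◇□p at x, so □◇p at x, so ◇p at z, giving w with Rzw and Ryw.

◇□p → □◇p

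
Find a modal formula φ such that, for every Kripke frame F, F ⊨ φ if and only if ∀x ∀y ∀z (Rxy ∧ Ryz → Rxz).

□q → □□q

A defining formula is □q → □□q (the 4 axiom).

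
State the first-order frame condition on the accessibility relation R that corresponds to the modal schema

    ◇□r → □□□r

∀x ∀y ∀z ((xRy ∧ xR³z) → ∃w (yRw ∧ z = w))

This is a Sahlqvist (Geach-type) schema ◇^1□^1r → □^3◇^0r.
Minimal-valuation argument: fix x; take any y with xR^1y and any z with xR^3z. Set V(r) to the set of worlds R-reachable from y in exactly 1 step. Then □^1r holds at y, so the antecedent holds at x; validity forces ◇^0r at z, giving a w with zR^0w and yR^1w.
First-order correspondent: ∀x ∀y ∀z ((xRy ∧ xR³z) → ∃w (yRw ∧ z = w)).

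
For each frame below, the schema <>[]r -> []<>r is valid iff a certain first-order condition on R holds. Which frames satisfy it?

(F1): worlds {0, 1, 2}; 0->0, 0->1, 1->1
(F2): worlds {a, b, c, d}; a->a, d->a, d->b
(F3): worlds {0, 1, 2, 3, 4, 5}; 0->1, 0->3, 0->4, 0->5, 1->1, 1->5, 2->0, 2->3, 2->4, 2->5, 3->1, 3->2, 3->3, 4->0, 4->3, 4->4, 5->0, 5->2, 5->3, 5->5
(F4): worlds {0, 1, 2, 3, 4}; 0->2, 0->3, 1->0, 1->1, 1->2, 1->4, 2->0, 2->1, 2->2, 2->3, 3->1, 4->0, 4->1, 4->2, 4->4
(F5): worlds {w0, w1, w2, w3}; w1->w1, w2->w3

This is the axiom for convergence; its first-order frame correspondent is forall x forall y forall z (Rxy & Rxz -> exists w (Ryw & Rzw)).
(F1): ✓.
(F2): fails — Rdb and Rdb but b and b have no common successor.
(F3): fails — R01 and R04 but 1 and 4 have no common successor.
(F4): fails — R23 and R20 but 3 and 0 have no common successor.
(F5): fails — Rw2w3 and Rw2w3 but w3 and w3 have no common successor.

(F1)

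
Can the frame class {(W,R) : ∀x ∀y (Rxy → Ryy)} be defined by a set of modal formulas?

Definable; □(□p → p) defines it

The condition is shift-reflexivity. A defining modal formula is □(□p → p).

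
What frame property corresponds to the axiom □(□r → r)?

shift-reflexivity: ∀x ∀y (Rxy → Ryy)

This is the T□ axiom.
It corresponds to shift-reflexivity: ∀x ∀y (Rxy → Ryy).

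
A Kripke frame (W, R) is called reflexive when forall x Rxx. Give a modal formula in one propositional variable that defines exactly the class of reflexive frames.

The condition is reflexivity. The T schema □q → q defines it.
Suppose □q→q is valid. At any x set V(q)={w : Rxw}. Then □q holds at x, so q holds at x, i.e. Rxx.

□q → q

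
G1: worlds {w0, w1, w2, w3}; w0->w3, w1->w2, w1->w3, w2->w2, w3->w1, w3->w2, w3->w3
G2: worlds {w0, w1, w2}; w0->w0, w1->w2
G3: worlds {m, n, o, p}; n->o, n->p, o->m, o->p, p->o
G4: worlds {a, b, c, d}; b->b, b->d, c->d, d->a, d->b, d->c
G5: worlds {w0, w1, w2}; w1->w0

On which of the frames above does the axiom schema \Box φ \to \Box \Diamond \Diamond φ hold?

G1

This is the axiom for a generalized confluence (Geach) condition; its first-order frame correspondent is \forall x \forall z (xRz \to \exists w (xRw \wedge z R^2 w)).
G1: condition met.
G2: fails — w1Rw2 but no w with w1Rw and w2R²w.
G3: fails — oRm but no w with oRw and mR²w.
G4: fails — dRa but no w with dRw and aR²w.
G5: fails — w1Rw0 but no w with w1Rw and w0R²w.
Valid on: G1.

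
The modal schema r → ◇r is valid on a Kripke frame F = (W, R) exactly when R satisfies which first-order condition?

reflexivity: ∀x Rxx

This is a form of the T axiom.
Its frame correspondent is reflexivity — ∀x Rxx.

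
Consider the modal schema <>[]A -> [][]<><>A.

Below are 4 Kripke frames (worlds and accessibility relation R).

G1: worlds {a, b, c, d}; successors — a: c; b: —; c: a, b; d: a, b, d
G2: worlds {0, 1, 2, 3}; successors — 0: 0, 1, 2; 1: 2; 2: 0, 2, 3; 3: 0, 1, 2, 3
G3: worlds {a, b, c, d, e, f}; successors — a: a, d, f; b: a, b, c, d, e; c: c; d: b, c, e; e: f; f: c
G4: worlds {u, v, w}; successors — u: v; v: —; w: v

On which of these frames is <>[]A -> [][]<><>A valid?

G2, G4

The schema corresponds to a generalized confluence (Geach) condition: forall x forall y forall z ((xRy & x R^2 z) -> exists w (yRw & z R^2 w)).
G1: fails — aRc, aR²b but no w with cRw and bR²w.
G2: holds.
G3: fails — aRa, aR²c but no w with aRw and cR²w.
G4: holds.
Valid on: G2, G4.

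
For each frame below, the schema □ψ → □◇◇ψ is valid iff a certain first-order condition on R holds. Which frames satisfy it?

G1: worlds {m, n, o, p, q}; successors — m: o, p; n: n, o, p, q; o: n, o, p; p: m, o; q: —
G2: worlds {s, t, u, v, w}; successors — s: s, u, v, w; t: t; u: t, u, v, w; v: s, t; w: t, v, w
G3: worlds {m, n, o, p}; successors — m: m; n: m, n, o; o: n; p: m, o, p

G2, G3

Frame correspondent (Sahlqvist): ∀x ∀z (xRz → ∃w (xRw ∧ zR²w)) — i.e. a generalized confluence (Geach) condition.
G1: fails — nRq but no w with nRw and qR²w.
G2: holds.
G3: holds.
Valid on: G2, G3.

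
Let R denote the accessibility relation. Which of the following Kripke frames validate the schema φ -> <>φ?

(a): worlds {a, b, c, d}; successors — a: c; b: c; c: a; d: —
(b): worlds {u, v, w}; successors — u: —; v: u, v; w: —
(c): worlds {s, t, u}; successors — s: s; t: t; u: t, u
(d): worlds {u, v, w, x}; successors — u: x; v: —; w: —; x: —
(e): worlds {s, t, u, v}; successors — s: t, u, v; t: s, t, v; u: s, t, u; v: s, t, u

This is the axiom for reflexivity; its first-order frame correspondent is forall x Rxx.
(a): fails — world a does not see itself.
(b): fails — world u does not see itself.
(c): satisfies the condition.
(d): fails — world u does not see itself.
(e): fails — world s does not see itself.

(c)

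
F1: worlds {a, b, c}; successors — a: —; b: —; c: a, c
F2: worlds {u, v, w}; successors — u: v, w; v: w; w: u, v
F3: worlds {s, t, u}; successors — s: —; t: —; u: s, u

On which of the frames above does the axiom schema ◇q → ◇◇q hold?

This is the axiom for a generalized confluence (Geach) condition; its first-order frame correspondent is ∀x ∀y (xRy → ∃w (y = w ∧ xR²w)).
F1: holds.
F2: fails — vRw but no t with w=t and vR²t.
F3: holds.

F1, F3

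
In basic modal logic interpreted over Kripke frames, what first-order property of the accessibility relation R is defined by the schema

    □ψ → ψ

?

reflexivity

Suppose □ψ→ψ is valid. At any x set V(ψ)={w : Rxw}. Then □ψ holds at x, so ψ holds at x, i.e. Rxx.
The converse is a direct semantic check.
So the correspondent is reflexivity.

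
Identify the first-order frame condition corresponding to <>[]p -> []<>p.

Convergence

This is the .2 axiom.
Its frame correspondent is convergence — forall x forall y forall z (Rxy & Rxz -> exists w (Ryw & Rzw)).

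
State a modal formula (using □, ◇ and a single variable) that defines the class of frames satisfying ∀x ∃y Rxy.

The condition is seriality. The D schema □ψ → ◇ψ defines it.
Suppose □ψ→◇ψ is valid. At any x set V(ψ)=W. Then □ψ at x, so ◇ψ at x, so x has a successor.

□ψ → ◇ψ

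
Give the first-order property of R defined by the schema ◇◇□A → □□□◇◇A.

∀x ∀y ∀z ((xR²y ∧ xR³z) → ∃w (yRw ∧ zR²w))

This is a Sahlqvist (Geach-type) schema ◇^2□^1A → □^3◇^2A.
Minimal-valuation argument: fix x; take any y with xR^2y and any z with xR^3z. Set V(A) to the set of worlds R-reachable from y in exactly 1 step. Then □^1A holds at y, so the antecedent holds at x; validity forces ◇^2A at z, giving a w with zR^2w and yR^1w.
First-order correspondent: ∀x ∀y ∀z ((xR²y ∧ xR³z) → ∃w (yRw ∧ zR²w)).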